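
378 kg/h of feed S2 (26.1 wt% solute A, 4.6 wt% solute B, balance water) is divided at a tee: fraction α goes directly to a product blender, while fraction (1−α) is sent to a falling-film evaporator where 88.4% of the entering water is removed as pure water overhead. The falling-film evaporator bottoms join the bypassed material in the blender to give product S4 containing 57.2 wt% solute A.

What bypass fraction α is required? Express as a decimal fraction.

All 378×0.261 = 98.658 kg/h of solute A reaches S4, so S4 = 98.658/0.572 = 172.48 kg/h and vapour = 205.52 kg/h.
The evaporator receives (1−α)·378 of feed at 0.693 water and removes 0.884 of that water:
0.884×0.693×(1−α)×378 = 205.52
(1−α) = 205.52/231.57 = 0.8875;  α = 0.1125.

0.112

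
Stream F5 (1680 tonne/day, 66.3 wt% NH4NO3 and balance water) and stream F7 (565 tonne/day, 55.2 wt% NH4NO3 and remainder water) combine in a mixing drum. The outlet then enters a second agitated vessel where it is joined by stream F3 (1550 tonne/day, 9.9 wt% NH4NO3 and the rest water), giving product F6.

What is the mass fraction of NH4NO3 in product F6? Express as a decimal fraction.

0.4161

Overall, product flow = 3795 tonne/day.
NH4NO3 in = 1680×0.663 + 565×0.552 + 1550×0.099 = 1579.2 tonne/day.
NH4NO3 fraction in F6 = 0.4161.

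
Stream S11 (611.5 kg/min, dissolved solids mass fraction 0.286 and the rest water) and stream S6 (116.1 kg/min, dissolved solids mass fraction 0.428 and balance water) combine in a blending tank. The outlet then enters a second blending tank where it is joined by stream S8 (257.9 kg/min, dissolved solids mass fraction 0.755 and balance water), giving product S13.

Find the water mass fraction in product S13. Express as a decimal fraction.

Overall, product flow = 985.5 kg/min.
water in = 611.5×0.714 + 116.1×0.572 + 257.9×0.245 = 566.21 kg/min.
water fraction in S13 = 0.575.

0.575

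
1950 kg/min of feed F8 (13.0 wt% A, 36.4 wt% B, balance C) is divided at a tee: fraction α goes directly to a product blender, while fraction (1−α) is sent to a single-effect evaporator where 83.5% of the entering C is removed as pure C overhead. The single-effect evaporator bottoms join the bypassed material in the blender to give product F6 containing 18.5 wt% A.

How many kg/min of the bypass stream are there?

All 1950×0.130 = 253.5 kg/min of A reaches F6, so F6 = 253.5/0.185 = 1370.3 kg/min and vapour = 579.73 kg/min.
The evaporator receives (1−α)·1950 of feed at 0.506 C and removes 0.835 of that C:
0.835×0.506×(1−α)×1950 = 579.73
(1−α) = 579.73/823.89 = 0.7036;  α = 0.2964.
Bypass flow = 0.2964×1950 = 577.89 kg/min.

577.9 kg/min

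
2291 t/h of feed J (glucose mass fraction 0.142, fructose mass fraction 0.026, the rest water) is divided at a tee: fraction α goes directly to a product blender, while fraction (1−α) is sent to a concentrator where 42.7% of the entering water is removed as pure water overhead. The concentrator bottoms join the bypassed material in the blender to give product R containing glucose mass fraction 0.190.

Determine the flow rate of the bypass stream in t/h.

All 2291×0.142 = 325.32 t/h of glucose reaches R, so R = 325.32/0.190 = 1712.2 t/h and vapour = 578.78 t/h.
The evaporator receives (1−α)·2291 of feed at 0.832 water and removes 0.427 of that water:
0.427×0.832×(1−α)×2291 = 578.78
(1−α) = 578.78/813.91 = 0.7111;  α = 0.2889.
Bypass flow = 0.2889×2291 = 661.85 t/h.

661.8 t/h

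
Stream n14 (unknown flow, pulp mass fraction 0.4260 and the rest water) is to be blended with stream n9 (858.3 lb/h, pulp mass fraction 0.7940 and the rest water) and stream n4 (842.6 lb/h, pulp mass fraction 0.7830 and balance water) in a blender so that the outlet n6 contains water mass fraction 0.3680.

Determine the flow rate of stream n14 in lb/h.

Let n14 be the unknown flow. Total out = 1700.9 + n14.
water balance: 359.65 + 0.574·n14 = 0.368·(1700.9 + n14)
(0.574 − 0.368)·n14 = 0.368×1700.9 − 359.65 = 266.28
n14 = 266.28 / 0.206 = 1292.6 lb/h

1293 lb/h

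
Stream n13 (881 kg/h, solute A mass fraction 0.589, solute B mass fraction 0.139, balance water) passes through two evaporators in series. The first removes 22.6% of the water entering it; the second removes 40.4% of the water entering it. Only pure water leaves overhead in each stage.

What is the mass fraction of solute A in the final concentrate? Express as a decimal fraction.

water in feed = 881×0.272 = 239.63 kg/h.
After stage 1: water left = (1−0.226)×239.63 = 185.48; stream total = 826.84 kg/h.
After stage 2: water left = (1−0.404)×185.48 = 110.54; final concentrate = 751.91 kg/h.
solute A fraction = 518.91/751.91 = 0.690.

0.690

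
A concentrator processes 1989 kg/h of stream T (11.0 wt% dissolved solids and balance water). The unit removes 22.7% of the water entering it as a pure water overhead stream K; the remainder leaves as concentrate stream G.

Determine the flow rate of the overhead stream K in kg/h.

water entering = 1989×0.890 = 1770.2 kg/h; overhead removed = 0.227×1770.2 = 401.84 kg/h.

401.8 kg/h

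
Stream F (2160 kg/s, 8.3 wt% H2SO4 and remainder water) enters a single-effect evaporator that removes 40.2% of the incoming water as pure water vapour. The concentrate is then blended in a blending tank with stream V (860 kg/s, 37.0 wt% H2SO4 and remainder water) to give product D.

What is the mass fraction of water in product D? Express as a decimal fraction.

0.776

Vapour removed = 0.402×0.917×2160 = 796.25 kg/s; concentrate = 1363.8 kg/s.
water reaching the mixer = 1184.5 (from concentrate) + 860×0.630 = 1726.3 kg/s.
Product flow = 1363.8 + 860 = 2223.8 kg/s; water fraction = 0.776.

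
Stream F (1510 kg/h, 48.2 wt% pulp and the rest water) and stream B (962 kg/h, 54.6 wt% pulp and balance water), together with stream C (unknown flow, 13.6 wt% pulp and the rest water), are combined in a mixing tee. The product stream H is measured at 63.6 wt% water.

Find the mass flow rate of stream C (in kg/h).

1549 kg/h

Let C be the unknown flow. Total out = 2472 + C.
water balance: 1218.9 + 0.864·C = 0.636·(2472 + C)
(0.864 − 0.636)·C = 0.636×2472 − 1218.9 = 353.26
C = 353.26 / 0.228 = 1549.4 kg/h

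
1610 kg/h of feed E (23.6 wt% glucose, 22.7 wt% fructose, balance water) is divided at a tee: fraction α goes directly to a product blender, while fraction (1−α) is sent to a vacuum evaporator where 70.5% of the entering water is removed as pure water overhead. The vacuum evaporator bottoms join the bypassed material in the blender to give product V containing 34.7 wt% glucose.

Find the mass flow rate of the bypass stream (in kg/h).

249.6 kg/h

All 1610×0.236 = 379.96 kg/h of glucose reaches V, so V = 379.96/0.347 = 1095 kg/h and vapour = 515.01 kg/h.
The evaporator receives (1−α)·1610 of feed at 0.537 water and removes 0.705 of that water:
0.705×0.537×(1−α)×1610 = 515.01
(1−α) = 515.01/609.52 = 0.8449;  α = 0.1551.
Bypass flow = 0.1551×1610 = 249.63 kg/h.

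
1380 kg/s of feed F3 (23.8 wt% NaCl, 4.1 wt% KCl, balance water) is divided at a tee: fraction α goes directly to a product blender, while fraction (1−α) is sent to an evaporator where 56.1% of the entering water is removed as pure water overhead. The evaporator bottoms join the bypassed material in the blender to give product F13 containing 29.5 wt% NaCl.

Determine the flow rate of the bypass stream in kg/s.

All 1380×0.238 = 328.44 kg/s of NaCl reaches F13, so F13 = 328.44/0.295 = 1113.4 kg/s and vapour = 266.64 kg/s.
The evaporator receives (1−α)·1380 of feed at 0.721 water and removes 0.561 of that water:
0.561×0.721×(1−α)×1380 = 266.64
(1−α) = 266.64/558.18 = 0.4777;  α = 0.5223.
Bypass flow = 0.5223×1380 = 720.77 kg/s.

720.8 kg/s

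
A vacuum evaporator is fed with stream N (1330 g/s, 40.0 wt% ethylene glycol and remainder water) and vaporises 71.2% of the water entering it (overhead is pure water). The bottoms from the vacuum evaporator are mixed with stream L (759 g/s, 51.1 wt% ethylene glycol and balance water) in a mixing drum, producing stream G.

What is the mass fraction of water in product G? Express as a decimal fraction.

Vapour removed = 0.712×0.600×1330 = 568.18 g/s; concentrate = 761.82 g/s.
water reaching the mixer = 229.82 (from concentrate) + 759×0.489 = 600.98 g/s.
Product flow = 761.82 + 759 = 1520.8 g/s; water fraction = 0.395.

0.395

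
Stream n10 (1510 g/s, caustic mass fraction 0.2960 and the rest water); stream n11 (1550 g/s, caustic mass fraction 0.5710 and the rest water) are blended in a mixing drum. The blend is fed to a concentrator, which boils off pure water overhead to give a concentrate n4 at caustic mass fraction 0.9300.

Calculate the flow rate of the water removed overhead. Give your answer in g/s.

caustic entering = 1510×0.296 + 1550×0.571 = 1332 g/s.
All caustic reports to n4, so n4 = 1332/0.930 = 1432.3 g/s.
Total feed = 3060 g/s; overhead = 3060 − 1432.3 = 1627.7 g/s.

1628 g/s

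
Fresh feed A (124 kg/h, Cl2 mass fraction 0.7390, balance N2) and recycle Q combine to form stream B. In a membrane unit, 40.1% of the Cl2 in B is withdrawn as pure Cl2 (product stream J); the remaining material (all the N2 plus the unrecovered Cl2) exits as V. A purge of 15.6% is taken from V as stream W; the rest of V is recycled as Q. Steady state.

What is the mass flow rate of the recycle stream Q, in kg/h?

268.8 kg/h

N2 enters only via A and leaves only via the purge: 124×0.261 = 0.156×(N2 in V), and the membrane unit passes all N2, so N2 in B = N2 in V = 207.46 kg/h.
Cl2 in B: m_A = 124×0.739 + (1−0.156)·(1−0.401)·m_A, so m_A = 91.636/0.4944 = 185.33 kg/h.
V = (1−0.401)×185.33 + 207.46 = 318.48 kg/h.
Recycle Q = (1−0.156)×318.48 = 268.79 kg/h.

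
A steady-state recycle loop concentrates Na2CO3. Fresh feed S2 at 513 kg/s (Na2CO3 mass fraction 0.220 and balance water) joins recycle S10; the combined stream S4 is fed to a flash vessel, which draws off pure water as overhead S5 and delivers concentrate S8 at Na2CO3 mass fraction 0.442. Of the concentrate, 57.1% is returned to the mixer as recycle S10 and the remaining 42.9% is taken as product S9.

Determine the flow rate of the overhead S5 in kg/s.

257.7 kg/s

Overall Na2CO3 balance (none leaves overhead): Na2CO3 in fresh feed = Na2CO3 in product, i.e. 513×0.220 = (1−0.571)·S8·0.442.
S8 = 112.86/(0.442×0.429) = 595.2 kg/s.
Recycle S10 = 0.571×595.2 = 339.86 kg/s.
Combined feed S4 = 513 + 339.86 = 852.86 kg/s.
Overhead S5 = S4 − S8 = 852.86 − 595.2 = 257.66 kg/s.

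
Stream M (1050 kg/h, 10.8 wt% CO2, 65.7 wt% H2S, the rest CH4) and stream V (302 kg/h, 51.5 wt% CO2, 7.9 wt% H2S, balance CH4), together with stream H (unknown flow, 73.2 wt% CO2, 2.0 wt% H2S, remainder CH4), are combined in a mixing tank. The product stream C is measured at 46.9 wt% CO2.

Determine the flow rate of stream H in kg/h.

Let H be the unknown flow. Total out = 1352 + H.
CO2 balance: 268.93 + 0.732·H = 0.469·(1352 + H)
(0.732 − 0.469)·H = 0.469×1352 − 268.93 = 365.16
H = 365.16 / 0.263 = 1388.4 kg/h

1388 kg/h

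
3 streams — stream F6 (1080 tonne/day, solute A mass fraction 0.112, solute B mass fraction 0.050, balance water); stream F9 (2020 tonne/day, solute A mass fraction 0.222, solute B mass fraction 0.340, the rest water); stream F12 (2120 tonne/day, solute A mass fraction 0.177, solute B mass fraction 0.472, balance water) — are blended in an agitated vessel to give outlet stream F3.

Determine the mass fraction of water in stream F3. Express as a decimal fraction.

Total flow out = 1080 + 2020 + 2120 = 5220 tonne/day.
water in = 1080×0.838 + 2020×0.438 + 2120×0.351 = 2533.9 tonne/day.
water mass fraction in F3 = 2533.9/5220 = 0.485.

0.485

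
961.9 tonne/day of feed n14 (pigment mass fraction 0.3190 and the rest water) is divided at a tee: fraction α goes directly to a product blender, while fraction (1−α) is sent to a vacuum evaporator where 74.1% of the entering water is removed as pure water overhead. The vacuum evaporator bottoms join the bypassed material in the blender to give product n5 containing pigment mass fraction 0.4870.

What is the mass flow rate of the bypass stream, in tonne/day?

304.3 tonne/day

All 961.9×0.319 = 306.85 tonne/day of pigment reaches n5, so n5 = 306.85/0.487 = 630.07 tonne/day and vapour = 331.83 tonne/day.
The evaporator receives (1−α)·961.9 of feed at 0.681 water and removes 0.741 of that water:
0.741×0.681×(1−α)×961.9 = 331.83
(1−α) = 331.83/485.39 = 0.6836;  α = 0.3164.
Bypass flow = 0.3164×961.9 = 304.33 tonne/day.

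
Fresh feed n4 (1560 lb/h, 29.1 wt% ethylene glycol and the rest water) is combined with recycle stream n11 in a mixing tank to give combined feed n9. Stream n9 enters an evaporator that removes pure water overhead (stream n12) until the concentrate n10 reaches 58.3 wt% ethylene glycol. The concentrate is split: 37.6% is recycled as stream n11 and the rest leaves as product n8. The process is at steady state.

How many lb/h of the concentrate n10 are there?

Overall ethylene glycol balance (none leaves overhead): ethylene glycol in fresh feed = ethylene glycol in product, i.e. 1560×0.291 = (1−0.376)·n10·0.583.
n10 = 453.96/(0.583×0.624) = 1247.9 lb/h.

1248 lb/h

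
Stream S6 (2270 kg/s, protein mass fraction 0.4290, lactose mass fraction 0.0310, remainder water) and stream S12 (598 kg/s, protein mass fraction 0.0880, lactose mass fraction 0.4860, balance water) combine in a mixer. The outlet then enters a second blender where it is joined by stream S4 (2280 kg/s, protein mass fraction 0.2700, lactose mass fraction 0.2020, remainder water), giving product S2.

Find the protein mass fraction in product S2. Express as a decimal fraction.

0.3190

Overall, product flow = 5148 kg/s.
protein in = 2270×0.429 + 598×0.088 + 2280×0.270 = 1642.1 kg/s.
protein fraction in S2 = 0.3190.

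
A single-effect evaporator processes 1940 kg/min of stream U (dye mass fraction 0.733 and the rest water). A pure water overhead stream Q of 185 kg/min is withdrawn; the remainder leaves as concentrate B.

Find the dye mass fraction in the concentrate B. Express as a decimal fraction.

0.810

dye is not removed: 1940×0.733 = 1422 kg/min of dye enters B.
Concentrate = 1940 − 185 = 1755 kg/min.
Mass fraction = 1422/1755 = 0.810.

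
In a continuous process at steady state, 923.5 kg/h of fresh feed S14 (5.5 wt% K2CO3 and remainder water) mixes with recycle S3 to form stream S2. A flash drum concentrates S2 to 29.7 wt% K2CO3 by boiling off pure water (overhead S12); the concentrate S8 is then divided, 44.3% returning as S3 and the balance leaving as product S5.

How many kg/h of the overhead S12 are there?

752.5 kg/h

Overall K2CO3 balance (none leaves overhead): K2CO3 in fresh feed = K2CO3 in product, i.e. 923.5×0.055 = (1−0.443)·S8·0.297.
S8 = 50.792/(0.297×0.557) = 307.04 kg/h.
Recycle S3 = 0.443×307.04 = 136.02 kg/h.
Combined feed S2 = 923.5 + 136.02 = 1059.5 kg/h.
Overhead S12 = S2 − S8 = 1059.5 − 307.04 = 752.48 kg/h.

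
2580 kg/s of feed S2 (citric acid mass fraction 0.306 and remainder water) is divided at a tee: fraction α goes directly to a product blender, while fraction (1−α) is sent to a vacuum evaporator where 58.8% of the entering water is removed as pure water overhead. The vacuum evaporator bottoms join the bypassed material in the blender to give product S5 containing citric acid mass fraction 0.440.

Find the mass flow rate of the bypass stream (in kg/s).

All 2580×0.306 = 789.48 kg/s of citric acid reaches S5, so S5 = 789.48/0.440 = 1794.3 kg/s and vapour = 785.73 kg/s.
The evaporator receives (1−α)·2580 of feed at 0.694 water and removes 0.588 of that water:
0.588×0.694×(1−α)×2580 = 785.73
(1−α) = 785.73/1052.8 = 0.7463;  α = 0.2537.
Bypass flow = 0.2537×2580 = 654.54 kg/s.

654.5 kg/s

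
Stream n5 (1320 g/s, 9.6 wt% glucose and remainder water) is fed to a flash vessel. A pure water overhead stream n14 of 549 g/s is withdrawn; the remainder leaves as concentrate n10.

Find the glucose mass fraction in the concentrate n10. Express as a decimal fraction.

glucose is not removed: 1320×0.096 = 126.72 g/s of glucose enters n10.
Concentrate = 1320 − 549 = 771 g/s.
Mass fraction = 126.72/771 = 0.1644.

0.1644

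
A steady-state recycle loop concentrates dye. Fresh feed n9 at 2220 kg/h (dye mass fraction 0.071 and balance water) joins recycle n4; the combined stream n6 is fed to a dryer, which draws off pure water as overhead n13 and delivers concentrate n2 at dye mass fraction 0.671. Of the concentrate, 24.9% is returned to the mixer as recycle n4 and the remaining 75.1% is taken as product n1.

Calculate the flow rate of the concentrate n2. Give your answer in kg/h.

Overall dye balance (none leaves overhead): dye in fresh feed = dye in product, i.e. 2220×0.071 = (1−0.249)·n2·0.671.
n2 = 157.62/(0.671×0.751) = 312.79 kg/h.

312.8 kg/h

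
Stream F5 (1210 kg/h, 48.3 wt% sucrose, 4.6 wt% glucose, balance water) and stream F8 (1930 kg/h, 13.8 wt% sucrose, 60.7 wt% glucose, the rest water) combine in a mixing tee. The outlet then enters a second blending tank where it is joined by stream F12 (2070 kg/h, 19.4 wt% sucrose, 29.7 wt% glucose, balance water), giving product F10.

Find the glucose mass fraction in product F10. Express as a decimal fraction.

0.354

Overall, product flow = 5210 kg/h.
glucose in = 1210×0.046 + 1930×0.607 + 2070×0.297 = 1842 kg/h.
glucose fraction in F10 = 0.354.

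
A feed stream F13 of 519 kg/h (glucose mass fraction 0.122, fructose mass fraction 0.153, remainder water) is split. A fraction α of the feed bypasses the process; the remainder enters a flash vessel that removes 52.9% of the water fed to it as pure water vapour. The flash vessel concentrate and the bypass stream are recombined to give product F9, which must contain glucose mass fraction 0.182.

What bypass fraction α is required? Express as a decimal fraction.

0.140

All 519×0.122 = 63.318 kg/h of glucose reaches F9, so F9 = 63.318/0.182 = 347.9 kg/h and vapour = 171.1 kg/h.
The evaporator receives (1−α)·519 of feed at 0.725 water and removes 0.529 of that water:
0.529×0.725×(1−α)×519 = 171.1
(1−α) = 171.1/199.05 = 0.8596;  α = 0.1404.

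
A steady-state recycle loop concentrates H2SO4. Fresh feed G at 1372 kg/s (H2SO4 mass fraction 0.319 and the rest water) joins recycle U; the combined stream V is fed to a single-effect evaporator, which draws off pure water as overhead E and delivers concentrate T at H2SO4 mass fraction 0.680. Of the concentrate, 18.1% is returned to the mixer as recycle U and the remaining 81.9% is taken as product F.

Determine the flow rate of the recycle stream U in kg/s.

Overall H2SO4 balance (none leaves overhead): H2SO4 in fresh feed = H2SO4 in product, i.e. 1372×0.319 = (1−0.181)·T·0.680.
T = 437.67/(0.680×0.819) = 785.87 kg/s.
Recycle U = 0.181×785.87 = 142.24 kg/s.

142.2 kg/s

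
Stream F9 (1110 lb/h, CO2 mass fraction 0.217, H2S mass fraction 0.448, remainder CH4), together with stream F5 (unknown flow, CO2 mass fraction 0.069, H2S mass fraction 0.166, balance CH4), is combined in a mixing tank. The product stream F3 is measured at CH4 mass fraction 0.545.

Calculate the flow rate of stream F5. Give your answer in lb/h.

1060 lb/h

Let F5 be the unknown flow. Total out = 1110 + F5.
CH4 balance: 371.85 + 0.765·F5 = 0.545·(1110 + F5)
(0.765 − 0.545)·F5 = 0.545×1110 − 371.85 = 233.1
F5 = 233.1 / 0.220 = 1059.5 lb/h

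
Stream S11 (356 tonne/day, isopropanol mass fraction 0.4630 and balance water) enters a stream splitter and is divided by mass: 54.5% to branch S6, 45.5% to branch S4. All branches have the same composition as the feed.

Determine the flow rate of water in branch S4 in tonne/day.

86.98 tonne/day

Branch S4 total = 0.455×356 = 161.98 tonne/day.
water in S4 = 0.537×161.98 = 86.983 tonne/day.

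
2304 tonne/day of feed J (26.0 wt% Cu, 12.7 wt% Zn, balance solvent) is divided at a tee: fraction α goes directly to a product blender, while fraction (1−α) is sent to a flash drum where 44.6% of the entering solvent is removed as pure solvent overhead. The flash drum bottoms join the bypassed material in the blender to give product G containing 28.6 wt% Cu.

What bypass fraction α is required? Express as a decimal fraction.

0.667

All 2304×0.260 = 599.04 tonne/day of Cu reaches G, so G = 599.04/0.286 = 2094.5 tonne/day and vapour = 209.45 tonne/day.
The evaporator receives (1−α)·2304 of feed at 0.613 solvent and removes 0.446 of that solvent:
0.446×0.613×(1−α)×2304 = 209.45
(1−α) = 209.45/629.91 = 0.3325;  α = 0.6675.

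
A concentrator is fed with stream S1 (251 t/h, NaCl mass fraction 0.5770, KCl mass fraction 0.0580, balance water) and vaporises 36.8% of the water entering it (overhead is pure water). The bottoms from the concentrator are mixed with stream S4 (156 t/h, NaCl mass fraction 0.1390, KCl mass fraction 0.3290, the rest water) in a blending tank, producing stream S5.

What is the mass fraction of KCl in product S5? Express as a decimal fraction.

Vapour removed = 0.368×0.365×251 = 33.714 t/h; concentrate = 217.29 t/h.
KCl reaching the mixer = 14.558 (from concentrate) + 156×0.329 = 65.882 t/h.
Product flow = 217.29 + 156 = 373.29 t/h; KCl fraction = 0.1765.

0.1765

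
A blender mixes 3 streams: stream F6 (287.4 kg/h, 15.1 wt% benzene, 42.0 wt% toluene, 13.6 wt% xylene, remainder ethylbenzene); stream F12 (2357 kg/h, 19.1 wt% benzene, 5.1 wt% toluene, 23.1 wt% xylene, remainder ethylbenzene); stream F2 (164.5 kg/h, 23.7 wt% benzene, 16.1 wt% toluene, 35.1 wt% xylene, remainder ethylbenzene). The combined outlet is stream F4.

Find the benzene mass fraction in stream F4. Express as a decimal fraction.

Total flow out = 287.4 + 2357 + 164.5 = 2808.9 kg/h.
benzene in = 287.4×0.151 + 2357×0.191 + 164.5×0.237 = 532.57 kg/h.
benzene mass fraction in F4 = 532.57/2808.9 = 0.190.

0.190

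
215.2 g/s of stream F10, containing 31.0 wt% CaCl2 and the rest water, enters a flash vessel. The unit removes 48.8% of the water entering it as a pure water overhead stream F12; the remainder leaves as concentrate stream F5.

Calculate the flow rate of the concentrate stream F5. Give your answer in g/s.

water entering = 215.2×0.690 = 148.49 g/s; overhead removed = 0.488×148.49 = 72.462 g/s.
Concentrate = 215.2 − 72.462 = 142.74 g/s.

142.7 g/s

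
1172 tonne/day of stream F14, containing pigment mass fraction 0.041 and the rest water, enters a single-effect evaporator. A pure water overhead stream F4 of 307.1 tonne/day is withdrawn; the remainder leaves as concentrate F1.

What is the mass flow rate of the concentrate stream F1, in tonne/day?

864.9 tonne/day

Concentrate = 1172 − 307.1 = 864.9 tonne/day.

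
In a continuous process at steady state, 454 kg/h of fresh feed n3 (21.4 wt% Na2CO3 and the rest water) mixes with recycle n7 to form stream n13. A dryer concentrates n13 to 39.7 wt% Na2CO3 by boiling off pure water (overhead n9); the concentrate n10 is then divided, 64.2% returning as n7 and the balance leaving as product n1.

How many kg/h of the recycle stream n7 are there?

438.9 kg/h

Overall Na2CO3 balance (none leaves overhead): Na2CO3 in fresh feed = Na2CO3 in product, i.e. 454×0.214 = (1−0.642)·n10·0.397.
n10 = 97.156/(0.397×0.358) = 683.59 kg/h.
Recycle n7 = 0.642×683.59 = 438.87 kg/h.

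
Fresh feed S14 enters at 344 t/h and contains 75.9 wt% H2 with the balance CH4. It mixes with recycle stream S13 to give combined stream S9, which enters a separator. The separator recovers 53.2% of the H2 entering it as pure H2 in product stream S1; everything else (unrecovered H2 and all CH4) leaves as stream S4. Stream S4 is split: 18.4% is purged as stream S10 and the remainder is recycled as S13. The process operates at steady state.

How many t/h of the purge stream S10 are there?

CH4 enters only via S14 and leaves only via the purge: 344×0.241 = 0.184×(CH4 in S4), and the separator passes all CH4, so CH4 in S9 = CH4 in S4 = 450.57 t/h.
H2 in S9: m_A = 344×0.759 + (1−0.184)·(1−0.532)·m_A, so m_A = 261.1/0.6181 = 422.41 t/h.
S4 = (1−0.532)×422.41 + 450.57 = 648.25 t/h.
Purge S10 = 0.184×648.25 = 119.28 t/h.

119.3 t/h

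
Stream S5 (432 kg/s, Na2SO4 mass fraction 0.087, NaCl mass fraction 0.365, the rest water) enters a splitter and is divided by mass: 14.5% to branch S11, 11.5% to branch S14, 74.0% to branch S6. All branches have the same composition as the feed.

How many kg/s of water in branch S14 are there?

27.22 kg/s

Branch S14 total = 0.115×432 = 49.68 kg/s.
water in S14 = 0.548×49.68 = 27.225 kg/s.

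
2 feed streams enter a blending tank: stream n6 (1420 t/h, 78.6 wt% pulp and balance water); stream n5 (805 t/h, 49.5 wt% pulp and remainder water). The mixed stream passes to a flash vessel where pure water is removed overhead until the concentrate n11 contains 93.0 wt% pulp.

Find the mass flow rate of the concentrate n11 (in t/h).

pulp entering = 1420×0.786 + 805×0.495 = 1514.6 t/h.
All pulp reports to n11, so n11 = 1514.6/0.930 = 1628.6 t/h.

1629 t/h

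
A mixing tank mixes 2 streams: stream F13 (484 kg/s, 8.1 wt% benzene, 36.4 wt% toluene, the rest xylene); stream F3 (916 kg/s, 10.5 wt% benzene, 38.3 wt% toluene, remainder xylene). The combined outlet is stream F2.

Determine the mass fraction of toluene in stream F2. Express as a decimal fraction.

Total flow out = 484 + 916 = 1400 kg/s.
toluene in = 484×0.364 + 916×0.383 = 527 kg/s.
toluene mass fraction in F2 = 527/1400 = 0.3764.

0.3764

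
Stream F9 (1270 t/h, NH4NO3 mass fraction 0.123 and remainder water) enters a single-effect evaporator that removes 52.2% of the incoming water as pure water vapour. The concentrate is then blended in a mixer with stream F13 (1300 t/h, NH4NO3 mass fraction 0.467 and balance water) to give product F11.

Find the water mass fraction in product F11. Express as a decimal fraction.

Vapour removed = 0.522×0.877×1270 = 581.4 t/h; concentrate = 688.6 t/h.
water reaching the mixer = 532.39 (from concentrate) + 1300×0.533 = 1225.3 t/h.
Product flow = 688.6 + 1300 = 1988.6 t/h; water fraction = 0.616.

0.616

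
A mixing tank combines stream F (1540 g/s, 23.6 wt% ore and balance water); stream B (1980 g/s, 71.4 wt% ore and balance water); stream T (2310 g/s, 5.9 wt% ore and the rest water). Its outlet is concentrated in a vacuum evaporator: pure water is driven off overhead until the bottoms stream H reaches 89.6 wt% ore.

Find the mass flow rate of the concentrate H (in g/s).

ore entering = 1540×0.236 + 1980×0.714 + 2310×0.059 = 1913.5 g/s.
All ore reports to H, so H = 1913.5/0.896 = 2135.5 g/s.

2136 g/s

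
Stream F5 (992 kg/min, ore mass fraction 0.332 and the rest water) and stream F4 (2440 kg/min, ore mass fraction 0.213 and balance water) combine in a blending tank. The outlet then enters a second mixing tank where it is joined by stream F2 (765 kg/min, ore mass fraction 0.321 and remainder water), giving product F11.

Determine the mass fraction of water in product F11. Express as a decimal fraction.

0.739

Overall, product flow = 4197 kg/min.
water in = 992×0.668 + 2440×0.787 + 765×0.679 = 3102.4 kg/min.
water fraction in F11 = 0.739.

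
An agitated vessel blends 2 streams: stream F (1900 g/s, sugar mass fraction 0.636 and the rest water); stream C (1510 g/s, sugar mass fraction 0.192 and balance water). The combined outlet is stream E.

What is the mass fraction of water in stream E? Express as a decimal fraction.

Total flow out = 1900 + 1510 = 3410 g/s.
water in = 1900×0.364 + 1510×0.808 = 1911.7 g/s.
water mass fraction in E = 1911.7/3410 = 0.561.

0.561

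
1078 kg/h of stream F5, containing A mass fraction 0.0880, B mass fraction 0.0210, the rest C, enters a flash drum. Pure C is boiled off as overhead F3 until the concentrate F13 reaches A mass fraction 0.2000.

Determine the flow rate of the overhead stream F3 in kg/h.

A is conserved: 1078×0.088 = 94.864 kg/h all reports to the concentrate.
Concentrate = 94.864/(target fraction) = 474.32 kg/h.
Overhead = 1078 − 474.32 = 603.68 kg/h.

603.7 kg/h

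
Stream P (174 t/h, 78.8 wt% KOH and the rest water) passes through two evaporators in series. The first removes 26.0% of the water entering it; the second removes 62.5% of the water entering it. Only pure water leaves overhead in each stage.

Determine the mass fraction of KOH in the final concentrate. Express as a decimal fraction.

water in feed = 174×0.212 = 36.888 t/h.
After stage 1: water left = (1−0.260)×36.888 = 27.297; stream total = 164.41 t/h.
After stage 2: water left = (1−0.625)×27.297 = 10.236; final concentrate = 147.35 t/h.
KOH fraction = 137.11/147.35 = 0.9305.

0.9305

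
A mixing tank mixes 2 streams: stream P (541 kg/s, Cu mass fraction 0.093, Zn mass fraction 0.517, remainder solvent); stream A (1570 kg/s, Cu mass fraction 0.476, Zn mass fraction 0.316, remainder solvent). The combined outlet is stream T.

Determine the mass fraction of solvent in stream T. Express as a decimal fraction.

Total flow out = 541 + 1570 = 2111 kg/s.
solvent in = 541×0.390 + 1570×0.208 = 537.55 kg/s.
solvent mass fraction in T = 537.55/2111 = 0.255.

0.255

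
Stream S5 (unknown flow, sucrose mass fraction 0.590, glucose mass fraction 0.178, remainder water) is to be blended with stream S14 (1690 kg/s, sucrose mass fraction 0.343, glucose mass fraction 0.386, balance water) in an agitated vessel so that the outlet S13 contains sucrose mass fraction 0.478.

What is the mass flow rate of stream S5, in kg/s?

2037 kg/s

Let S5 be the unknown flow. Total out = 1690 + S5.
sucrose balance: 579.67 + 0.590·S5 = 0.478·(1690 + S5)
(0.590 − 0.478)·S5 = 0.478×1690 − 579.67 = 228.15
S5 = 228.15 / 0.112 = 2037.1 kg/s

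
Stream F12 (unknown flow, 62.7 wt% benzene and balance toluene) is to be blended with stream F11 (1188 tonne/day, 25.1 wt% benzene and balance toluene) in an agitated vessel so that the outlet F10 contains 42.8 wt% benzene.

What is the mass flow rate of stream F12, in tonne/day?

Let F12 be the unknown flow. Total out = 1188 + F12.
benzene balance: 298.19 + 0.627·F12 = 0.428·(1188 + F12)
(0.627 − 0.428)·F12 = 0.428×1188 − 298.19 = 210.28
F12 = 210.28 / 0.199 = 1056.7 tonne/day

1057 tonne/day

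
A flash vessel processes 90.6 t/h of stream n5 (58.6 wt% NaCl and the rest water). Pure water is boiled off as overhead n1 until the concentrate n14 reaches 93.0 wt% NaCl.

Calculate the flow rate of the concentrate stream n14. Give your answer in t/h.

57.09 t/h

NaCl is conserved: 90.6×0.586 = 53.092 t/h all reports to the concentrate.
Concentrate = 53.092/(target fraction) = 57.088 t/h.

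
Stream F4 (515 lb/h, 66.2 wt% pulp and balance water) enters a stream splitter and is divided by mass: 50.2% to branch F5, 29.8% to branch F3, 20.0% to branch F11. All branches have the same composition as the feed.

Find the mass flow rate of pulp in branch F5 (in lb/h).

Branch F5 total = 0.502×515 = 258.53 lb/h.
pulp in F5 = 0.662×258.53 = 171.15 lb/h.

171.1 lb/h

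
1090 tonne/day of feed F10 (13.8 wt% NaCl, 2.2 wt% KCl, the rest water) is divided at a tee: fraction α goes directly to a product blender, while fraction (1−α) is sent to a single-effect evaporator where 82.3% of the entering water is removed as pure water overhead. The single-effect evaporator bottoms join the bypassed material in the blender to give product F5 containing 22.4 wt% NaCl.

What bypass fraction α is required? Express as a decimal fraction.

All 1090×0.138 = 150.42 tonne/day of NaCl reaches F5, so F5 = 150.42/0.224 = 671.52 tonne/day and vapour = 418.48 tonne/day.
The evaporator receives (1−α)·1090 of feed at 0.840 water and removes 0.823 of that water:
0.823×0.840×(1−α)×1090 = 418.48
(1−α) = 418.48/753.54 = 0.5554;  α = 0.4446.

0.445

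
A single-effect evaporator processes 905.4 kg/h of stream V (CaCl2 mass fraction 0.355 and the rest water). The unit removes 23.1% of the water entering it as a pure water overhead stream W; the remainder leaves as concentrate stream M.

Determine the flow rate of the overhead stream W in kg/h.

water entering = 905.4×0.645 = 583.98 kg/h; overhead removed = 0.231×583.98 = 134.9 kg/h.

134.9 kg/h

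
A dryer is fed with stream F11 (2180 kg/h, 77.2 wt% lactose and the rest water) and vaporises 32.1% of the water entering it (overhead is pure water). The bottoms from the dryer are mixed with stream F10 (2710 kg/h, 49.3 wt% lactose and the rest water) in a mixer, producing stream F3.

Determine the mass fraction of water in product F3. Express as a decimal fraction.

0.362

Vapour removed = 0.321×0.228×2180 = 159.55 kg/h; concentrate = 2020.5 kg/h.
water reaching the mixer = 337.49 (from concentrate) + 2710×0.507 = 1711.5 kg/h.
Product flow = 2020.5 + 2710 = 4730.5 kg/h; water fraction = 0.362.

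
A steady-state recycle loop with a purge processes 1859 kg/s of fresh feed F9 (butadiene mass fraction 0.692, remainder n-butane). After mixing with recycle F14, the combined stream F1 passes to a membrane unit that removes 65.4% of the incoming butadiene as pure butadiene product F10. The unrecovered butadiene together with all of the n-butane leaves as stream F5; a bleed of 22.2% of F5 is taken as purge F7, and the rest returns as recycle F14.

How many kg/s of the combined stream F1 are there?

n-butane enters only via F9 and leaves only via the purge: 1859×0.308 = 0.222×(n-butane in F5), and the membrane unit passes all n-butane, so n-butane in F1 = n-butane in F5 = 2579.2 kg/s.
butadiene in F1: m_A = 1859×0.692 + (1−0.222)·(1−0.654)·m_A, so m_A = 1286.4/0.7308 = 1760.3 kg/s.
F1 = 1760.3 + 2579.2 = 4339.4 kg/s.

4339 kg/s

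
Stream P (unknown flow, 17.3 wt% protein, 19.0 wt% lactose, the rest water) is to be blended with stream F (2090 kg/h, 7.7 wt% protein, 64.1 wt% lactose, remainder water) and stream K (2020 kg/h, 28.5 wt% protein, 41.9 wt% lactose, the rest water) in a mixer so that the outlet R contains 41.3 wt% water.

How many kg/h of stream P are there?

2277 kg/h

Let P be the unknown flow. Total out = 4110 + P.
water balance: 1187.3 + 0.637·P = 0.413·(4110 + P)
(0.637 − 0.413)·P = 0.413×4110 − 1187.3 = 510.13
P = 510.13 / 0.224 = 2277.4 kg/h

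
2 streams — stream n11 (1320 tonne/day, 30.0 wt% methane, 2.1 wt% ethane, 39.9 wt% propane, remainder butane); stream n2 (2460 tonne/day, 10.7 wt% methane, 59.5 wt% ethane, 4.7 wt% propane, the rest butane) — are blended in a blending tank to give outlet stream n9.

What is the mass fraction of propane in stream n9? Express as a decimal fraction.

Total flow out = 1320 + 2460 = 3780 tonne/day.
propane in = 1320×0.399 + 2460×0.047 = 642.3 tonne/day.
propane mass fraction in n9 = 642.3/3780 = 0.170.

0.170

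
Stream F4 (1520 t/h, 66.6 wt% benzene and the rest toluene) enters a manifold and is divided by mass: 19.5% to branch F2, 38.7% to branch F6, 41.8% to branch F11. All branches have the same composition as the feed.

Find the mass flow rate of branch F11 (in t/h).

635.4 t/h

Branch F11 flow = 0.418×1520 = 635.36 t/h.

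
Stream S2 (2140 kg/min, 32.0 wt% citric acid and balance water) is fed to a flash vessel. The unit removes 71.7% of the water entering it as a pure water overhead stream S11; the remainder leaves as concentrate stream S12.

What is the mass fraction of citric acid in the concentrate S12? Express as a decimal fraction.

0.6245

citric acid is not removed: 2140×0.320 = 684.8 kg/min of citric acid enters S12.
water entering = 2140×0.680 = 1455.2 kg/min; overhead removed = 0.717×1455.2 = 1043.4 kg/min.
Concentrate = 2140 − 1043.4 = 1096.6 kg/min.
Mass fraction = 684.8/1096.6 = 0.6245.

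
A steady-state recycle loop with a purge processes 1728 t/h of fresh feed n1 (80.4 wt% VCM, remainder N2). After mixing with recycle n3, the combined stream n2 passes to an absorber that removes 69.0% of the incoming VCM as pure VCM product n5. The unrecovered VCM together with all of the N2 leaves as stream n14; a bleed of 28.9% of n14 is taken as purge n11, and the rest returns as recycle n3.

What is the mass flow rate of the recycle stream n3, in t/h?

N2 enters only via n1 and leaves only via the purge: 1728×0.196 = 0.289×(N2 in n14), and the absorber passes all N2, so N2 in n2 = N2 in n14 = 1171.9 t/h.
VCM in n2: m_A = 1728×0.804 + (1−0.289)·(1−0.690)·m_A, so m_A = 1389.3/0.7796 = 1782.1 t/h.
n14 = (1−0.690)×1782.1 + 1171.9 = 1724.4 t/h.
Recycle n3 = (1−0.289)×1724.4 = 1226 t/h.

1226 t/h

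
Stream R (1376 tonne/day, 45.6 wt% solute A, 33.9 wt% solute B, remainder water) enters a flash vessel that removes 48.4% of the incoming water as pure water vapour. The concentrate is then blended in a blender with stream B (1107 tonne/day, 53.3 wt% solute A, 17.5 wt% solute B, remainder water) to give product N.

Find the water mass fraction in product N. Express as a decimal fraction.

Vapour removed = 0.484×0.205×1376 = 136.53 tonne/day; concentrate = 1239.5 tonne/day.
water reaching the mixer = 145.55 (from concentrate) + 1107×0.292 = 468.8 tonne/day.
Product flow = 1239.5 + 1107 = 2346.5 tonne/day; water fraction = 0.1998.

0.1998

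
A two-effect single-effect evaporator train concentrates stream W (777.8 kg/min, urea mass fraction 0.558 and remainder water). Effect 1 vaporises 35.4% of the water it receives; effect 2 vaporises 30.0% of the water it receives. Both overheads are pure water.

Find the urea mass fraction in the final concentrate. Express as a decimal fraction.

0.736

water in feed = 777.8×0.442 = 343.79 kg/min.
After stage 1: water left = (1−0.354)×343.79 = 222.09; stream total = 656.1 kg/min.
After stage 2: water left = (1−0.300)×222.09 = 155.46; final concentrate = 589.47 kg/min.
urea fraction = 434.01/589.47 = 0.736.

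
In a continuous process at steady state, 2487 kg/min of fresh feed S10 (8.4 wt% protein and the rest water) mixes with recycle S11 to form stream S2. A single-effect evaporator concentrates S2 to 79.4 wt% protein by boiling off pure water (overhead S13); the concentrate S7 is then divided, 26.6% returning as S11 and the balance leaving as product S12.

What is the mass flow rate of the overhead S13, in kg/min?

Overall protein balance (none leaves overhead): protein in fresh feed = protein in product, i.e. 2487×0.084 = (1−0.266)·S7·0.794.
S7 = 208.91/(0.794×0.734) = 358.46 kg/min.
Recycle S11 = 0.266×358.46 = 95.35 kg/min.
Combined feed S2 = 2487 + 95.35 = 2582.3 kg/min.
Overhead S13 = S2 − S7 = 2582.3 − 358.46 = 2223.9 kg/min.

2224 kg/min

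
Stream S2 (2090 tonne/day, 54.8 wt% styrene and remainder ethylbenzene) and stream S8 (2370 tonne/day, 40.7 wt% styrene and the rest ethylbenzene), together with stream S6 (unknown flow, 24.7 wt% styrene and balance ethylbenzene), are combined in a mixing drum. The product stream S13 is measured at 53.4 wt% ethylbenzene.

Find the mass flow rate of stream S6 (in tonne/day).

Let S6 be the unknown flow. Total out = 4460 + S6.
ethylbenzene balance: 2350.1 + 0.753·S6 = 0.534·(4460 + S6)
(0.753 − 0.534)·S6 = 0.534×4460 − 2350.1 = 31.55
S6 = 31.55 / 0.219 = 144.06 tonne/day

144.1 tonne/day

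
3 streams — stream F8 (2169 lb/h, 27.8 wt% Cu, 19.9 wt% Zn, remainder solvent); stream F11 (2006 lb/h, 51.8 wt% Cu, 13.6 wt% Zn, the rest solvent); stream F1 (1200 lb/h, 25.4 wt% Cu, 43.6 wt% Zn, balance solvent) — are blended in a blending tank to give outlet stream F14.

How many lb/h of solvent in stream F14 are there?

solvent out = solvent in = 2169×0.523 + 2006×0.346 + 1200×0.310 = 2200.5 lb/h.

2200 lb/h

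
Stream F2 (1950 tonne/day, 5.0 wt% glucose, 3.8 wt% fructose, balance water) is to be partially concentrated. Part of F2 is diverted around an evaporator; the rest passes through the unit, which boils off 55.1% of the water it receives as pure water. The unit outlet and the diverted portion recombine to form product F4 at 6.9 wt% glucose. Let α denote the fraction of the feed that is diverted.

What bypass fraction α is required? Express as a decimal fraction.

0.452

All 1950×0.050 = 97.5 tonne/day of glucose reaches F4, so F4 = 97.5/0.069 = 1413 tonne/day and vapour = 536.96 tonne/day.
The evaporator receives (1−α)·1950 of feed at 0.912 water and removes 0.551 of that water:
0.551×0.912×(1−α)×1950 = 536.96
(1−α) = 536.96/979.9 = 0.5480;  α = 0.4520.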